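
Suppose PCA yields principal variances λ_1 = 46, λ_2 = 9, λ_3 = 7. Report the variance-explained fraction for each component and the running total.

Step 1 — total variance = trace(Sigma) = Σ λ_i = 46 + 9 + 7 = 62.

Step 2 — fraction explained by component i = λ_i / Σ λ:
  PC1: 46/62 = 0.7419
  PC2: 9/62 = 0.1452
  PC3: 7/62 = 0.1129

Step 3 — cumulative fraction after k components = (λ_1 + ... + λ_k) / Σ λ:
  k = 1: 46/62 = 0.7419
  k = 2: (46 + 9)/62 = 55/62 = 0.8871
  k = 3: (46 + 9 + 7)/62 = 62/62 = 1

Summary (fraction, with percent):

explained: PC1 0.7419 (74.19%), PC2 0.1452 (14.52%), PC3 0.1129 (11.29%);  cumulative: 0.7419, 0.8871, 1


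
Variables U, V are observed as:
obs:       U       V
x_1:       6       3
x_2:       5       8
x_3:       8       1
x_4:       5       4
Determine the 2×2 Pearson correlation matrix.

Step 1 — column means:
  mean(U) = (6 + 5 + 8 + 5) / 4 = 24/4 = 6
  mean(V) = (3 + 8 + 1 + 4) / 4 = 16/4 = 4

Step 2 — sample variances and covariances s[i,j] = (1/(n-1)) · Σ_k (x_{k,i} - mean_i) · (x_{k,j} - mean_j), with n-1 = 3:
  s[U,U] = ((0)·(0) + (-1)·(-1) + (2)·(2) + (-1)·(-1)) / 3 = 6/3 = 2
  s[U,V] = ((0)·(-1) + (-1)·(4) + (2)·(-3) + (-1)·(0)) / 3 = -10/3 = -3.3333
  s[V,V] = ((-1)·(-1) + (4)·(4) + (-3)·(-3) + (0)·(0)) / 3 = 26/3 = 8.6667
  Sample standard deviations s_i = √(s[i,i]):
  s(U) = √(2) = 1.4142
  s(V) = √(8.6667) = 2.9439

Step 3 — r_{ij} = s_{ij} / (s_i · s_j):
  r[U,U] = 1 (diagonal).
  r[U,V] = -3.3333 / (1.4142 · 2.9439) = -3.3333 / 4.1633 = -0.8006
  r[V,V] = 1 (diagonal).

R is symmetric with unit diagonal. Assembling:

R = [[1, -0.8006],
 [-0.8006, 1]]


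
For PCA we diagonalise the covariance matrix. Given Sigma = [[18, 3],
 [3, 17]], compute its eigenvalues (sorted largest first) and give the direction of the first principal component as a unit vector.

Step 1 — characteristic polynomial of 2×2 Sigma:
  det(Sigma - λI) = λ² - trace · λ + det = 0.
  trace = 18 + 17 = 35, det = 18·17 - (3)² = 297.
Step 2 — discriminant:
  Δ = trace² - 4·det = 1225 - 1188 = 37.
Step 3 — eigenvalues:
  λ = (trace ± √Δ)/2 = (35 ± 6.0828)/2,
  λ_1 = 20.5414,  λ_2 = 14.4586.

Step 4 — unit eigenvector for λ_1: solve (Sigma - λ_1 I)v = 0. First row:
  (18 - 20.5414)·v_x + (3)·v_y = 0, i.e. (-2.5414)·v_x + (3)·v_y = 0,
  so v ∝ (b, λ_1 - a) = (3, 2.5414) = u.
  ||u|| = √((3)² + (2.5414)²) = √(15.4586) ≈ 3.9317,
  v_1 = u/||u|| ≈ (0.763, 0.6464) (||v_1|| = 1).

λ_1 = 20.5414,  λ_2 = 14.4586;  v_1 ≈ (0.763, 0.6464)


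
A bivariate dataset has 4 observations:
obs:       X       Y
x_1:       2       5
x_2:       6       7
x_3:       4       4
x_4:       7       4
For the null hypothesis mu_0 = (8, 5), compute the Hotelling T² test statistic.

Step 1 — sample mean vector:
  mean(X) = (2 + 6 + 4 + 7) / 4 = 19/4 = 4.75
  mean(Y) = (5 + 7 + 4 + 4) / 4 = 20/4 = 5
  x̄ = (4.75, 5),  deviation x̄ - mu_0 = (4.75, 5) - (8, 5) = (-3.25, 0).

Step 2 — sample covariance matrix, S[i,j] = (1/(n-1)) · Σ_k (x_{k,i} - mean_i) · (x_{k,j} - mean_j), divisor n-1 = 3:
  S[X,X] = ((-2.75)·(-2.75) + (1.25)·(1.25) + (-0.75)·(-0.75) + (2.25)·(2.25)) / 3 = 14.75/3 = 4.9167
  S[X,Y] = ((-2.75)·(0) + (1.25)·(2) + (-0.75)·(-1) + (2.25)·(-1)) / 3 = 1/3 = 0.3333
  S[Y,Y] = ((0)·(0) + (2)·(2) + (-1)·(-1) + (-1)·(-1)) / 3 = 6/3 = 2
  S = [[4.9167, 0.3333],
 [0.3333, 2]].

Step 3 — invert S. det(S) = 4.9167·2 - (0.3333)² = 9.7222.
  S^{-1} = (1/det) · [[d, -b], [-b, a]] = [[0.2057, -0.0343],
 [-0.0343, 0.5057]].

Step 4 — quadratic form (x̄ - mu_0)^T · S^{-1} · (x̄ - mu_0):
  S^{-1} · (x̄ - mu_0) = (-0.6686, 0.1114),
  (x̄ - mu_0)^T · [...] = (-3.25)·(-0.6686) + (0)·(0.1114) = 2.1729.

Step 5 — scale by n: T² = 4 · 2.1729 = 8.6914.

T² ≈ 8.6914


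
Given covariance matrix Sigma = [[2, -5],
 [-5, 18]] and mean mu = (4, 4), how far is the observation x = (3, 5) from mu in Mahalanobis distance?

Step 1 — centre the observation: (x - mu) = (-1, 1).

Step 2 — invert Sigma. det(Sigma) = 2·18 - (-5)² = 11.
  Sigma^{-1} = (1/det) · [[d, -b], [-b, a]] = [[1.6364, 0.4545],
 [0.4545, 0.1818]].

Step 3 — form the quadratic (x - mu)^T · Sigma^{-1} · (x - mu):
  Sigma^{-1} · (x - mu) = (-1.1818, -0.2727).
  (x - mu)^T · [Sigma^{-1} · (x - mu)] = (-1)·(-1.1818) + (1)·(-0.2727) = 0.9091.

Step 4 — take square root: d = √(0.9091) ≈ 0.9535.

d(x, mu) = √(0.9091) ≈ 0.9535


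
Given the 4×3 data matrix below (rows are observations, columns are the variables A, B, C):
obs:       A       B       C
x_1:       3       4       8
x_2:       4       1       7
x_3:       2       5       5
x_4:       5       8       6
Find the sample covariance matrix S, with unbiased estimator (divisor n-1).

Step 1 — column means:
  mean(A) = (3 + 4 + 2 + 5) / 4 = 14/4 = 3.5
  mean(B) = (4 + 1 + 5 + 8) / 4 = 18/4 = 4.5
  mean(C) = (8 + 7 + 5 + 6) / 4 = 26/4 = 6.5

Step 2 — sample covariance S[i,j] = (1/(n-1)) · Σ_k (x_{k,i} - mean_i) · (x_{k,j} - mean_j), with n-1 = 3.
  S[A,A] = ((-0.5)·(-0.5) + (0.5)·(0.5) + (-1.5)·(-1.5) + (1.5)·(1.5)) / 3 = 5/3 = 1.6667
  S[A,B] = ((-0.5)·(-0.5) + (0.5)·(-3.5) + (-1.5)·(0.5) + (1.5)·(3.5)) / 3 = 3/3 = 1
  S[A,C] = ((-0.5)·(1.5) + (0.5)·(0.5) + (-1.5)·(-1.5) + (1.5)·(-0.5)) / 3 = 1/3 = 0.3333
  S[B,B] = ((-0.5)·(-0.5) + (-3.5)·(-3.5) + (0.5)·(0.5) + (3.5)·(3.5)) / 3 = 25/3 = 8.3333
  S[B,C] = ((-0.5)·(1.5) + (-3.5)·(0.5) + (0.5)·(-1.5) + (3.5)·(-0.5)) / 3 = -5/3 = -1.6667
  S[C,C] = ((1.5)·(1.5) + (0.5)·(0.5) + (-1.5)·(-1.5) + (-0.5)·(-0.5)) / 3 = 5/3 = 1.6667

S is symmetric (S[j,i] = S[i,j]). Assembling:

S = [[1.6667, 1, 0.3333],
 [1, 8.3333, -1.6667],
 [0.3333, -1.6667, 1.6667]]


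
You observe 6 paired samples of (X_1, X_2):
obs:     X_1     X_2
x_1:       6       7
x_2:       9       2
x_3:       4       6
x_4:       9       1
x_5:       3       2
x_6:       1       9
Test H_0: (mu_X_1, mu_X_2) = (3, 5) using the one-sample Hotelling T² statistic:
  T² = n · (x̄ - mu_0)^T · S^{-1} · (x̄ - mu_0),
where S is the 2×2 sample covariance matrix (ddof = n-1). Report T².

Step 1 — sample mean vector:
  mean(X_1) = (6 + 9 + 4 + 9 + 3 + 1) / 6 = 32/6 = 5.3333
  mean(X_2) = (7 + 2 + 6 + 1 + 2 + 9) / 6 = 27/6 = 4.5
  x̄ = (5.3333, 4.5),  deviation x̄ - mu_0 = (5.3333, 4.5) - (3, 5) = (2.3333, -0.5).

Step 2 — sample covariance matrix, S[i,j] = (1/(n-1)) · Σ_k (x_{k,i} - mean_i) · (x_{k,j} - mean_j), divisor n-1 = 5:
  S[X_1,X_1] = ((0.6667)·(0.6667) + (3.6667)·(3.6667) + (-1.3333)·(-1.3333) + (3.6667)·(3.6667) + (-2.3333)·(-2.3333) + (-4.3333)·(-4.3333)) / 5 = 53.3333/5 = 10.6667
  S[X_1,X_2] = ((0.6667)·(2.5) + (3.6667)·(-2.5) + (-1.3333)·(1.5) + (3.6667)·(-3.5) + (-2.3333)·(-2.5) + (-4.3333)·(4.5)) / 5 = -36/5 = -7.2
  S[X_2,X_2] = ((2.5)·(2.5) + (-2.5)·(-2.5) + (1.5)·(1.5) + (-3.5)·(-3.5) + (-2.5)·(-2.5) + (4.5)·(4.5)) / 5 = 53.5/5 = 10.7
  S = [[10.6667, -7.2],
 [-7.2, 10.7]].

Step 3 — invert S. det(S) = 10.6667·10.7 - (-7.2)² = 62.2933.
  S^{-1} = (1/det) · [[d, -b], [-b, a]] = [[0.1718, 0.1156],
 [0.1156, 0.1712]].

Step 4 — quadratic form (x̄ - mu_0)^T · S^{-1} · (x̄ - mu_0):
  S^{-1} · (x̄ - mu_0) = (0.343, 0.1841),
  (x̄ - mu_0)^T · [...] = (2.3333)·(0.343) + (-0.5)·(0.1841) = 0.7083.

Step 5 — scale by n: T² = 6 · 0.7083 = 4.2498.

T² ≈ 4.2498


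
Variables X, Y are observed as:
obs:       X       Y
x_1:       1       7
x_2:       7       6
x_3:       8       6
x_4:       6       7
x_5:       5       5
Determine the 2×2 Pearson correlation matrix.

Step 1 — column means:
  mean(X) = (1 + 7 + 8 + 6 + 5) / 5 = 27/5 = 5.4
  mean(Y) = (7 + 6 + 6 + 7 + 5) / 5 = 31/5 = 6.2

Step 2 — sample variances and covariances s[i,j] = (1/(n-1)) · Σ_k (x_{k,i} - mean_i) · (x_{k,j} - mean_j), with n-1 = 4:
  s[X,X] = ((-4.4)·(-4.4) + (1.6)·(1.6) + (2.6)·(2.6) + (0.6)·(0.6) + (-0.4)·(-0.4)) / 4 = 29.2/4 = 7.3
  s[X,Y] = ((-4.4)·(0.8) + (1.6)·(-0.2) + (2.6)·(-0.2) + (0.6)·(0.8) + (-0.4)·(-1.2)) / 4 = -3.4/4 = -0.85
  s[Y,Y] = ((0.8)·(0.8) + (-0.2)·(-0.2) + (-0.2)·(-0.2) + (0.8)·(0.8) + (-1.2)·(-1.2)) / 4 = 2.8/4 = 0.7
  Sample standard deviations s_i = √(s[i,i]):
  s(X) = √(7.3) = 2.7019
  s(Y) = √(0.7) = 0.8367

Step 3 — r_{ij} = s_{ij} / (s_i · s_j):
  r[X,X] = 1 (diagonal).
  r[X,Y] = -0.85 / (2.7019 · 0.8367) = -0.85 / 2.2605 = -0.376
  r[Y,Y] = 1 (diagonal).

R is symmetric with unit diagonal. Assembling:

R = [[1, -0.376],
 [-0.376, 1]]


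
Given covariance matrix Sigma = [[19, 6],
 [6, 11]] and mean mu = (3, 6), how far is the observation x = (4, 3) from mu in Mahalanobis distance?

Step 1 — centre the observation: (x - mu) = (1, -3).

Step 2 — invert Sigma. det(Sigma) = 19·11 - (6)² = 173.
  Sigma^{-1} = (1/det) · [[d, -b], [-b, a]] = [[0.0636, -0.0347],
 [-0.0347, 0.1098]].

Step 3 — form the quadratic (x - mu)^T · Sigma^{-1} · (x - mu):
  Sigma^{-1} · (x - mu) = (0.1676, -0.3642).
  (x - mu)^T · [Sigma^{-1} · (x - mu)] = (1)·(0.1676) + (-3)·(-0.3642) = 1.2601.

Step 4 — take square root: d = √(1.2601) ≈ 1.1225.

d(x, mu) = √(1.2601) ≈ 1.1225


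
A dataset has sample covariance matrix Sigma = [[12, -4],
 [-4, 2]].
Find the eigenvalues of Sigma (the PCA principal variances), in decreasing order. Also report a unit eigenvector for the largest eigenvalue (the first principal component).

Step 1 — characteristic polynomial of 2×2 Sigma:
  det(Sigma - λI) = λ² - trace · λ + det = 0.
  trace = 12 + 2 = 14, det = 12·2 - (-4)² = 8.
Step 2 — discriminant:
  Δ = trace² - 4·det = 196 - 32 = 164.
Step 3 — eigenvalues:
  λ = (trace ± √Δ)/2 = (14 ± 12.8062)/2,
  λ_1 = 13.4031,  λ_2 = 0.5969.

Step 4 — unit eigenvector for λ_1: solve (Sigma - λ_1 I)v = 0. First row:
  (12 - 13.4031)·v_x + (-4)·v_y = 0, i.e. (-1.4031)·v_x + (-4)·v_y = 0,
  so v ∝ (b, λ_1 - a) = (-4, 1.4031); multiply by -1 so the first entry is positive: u = (4, -1.4031).
  ||u|| = √((4)² + (-1.4031)²) = √(17.9688) ≈ 4.239,
  v_1 = u/||u|| ≈ (0.9436, -0.331) (||v_1|| = 1).

λ_1 = 13.4031,  λ_2 = 0.5969;  v_1 ≈ (0.9436, -0.331)


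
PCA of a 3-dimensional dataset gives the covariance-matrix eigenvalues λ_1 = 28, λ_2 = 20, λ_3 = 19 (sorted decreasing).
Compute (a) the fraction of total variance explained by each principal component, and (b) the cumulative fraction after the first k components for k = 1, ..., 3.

Step 1 — total variance = trace(Sigma) = Σ λ_i = 28 + 20 + 19 = 67.

Step 2 — fraction explained by component i = λ_i / Σ λ:
  PC1: 28/67 = 0.4179
  PC2: 20/67 = 0.2985
  PC3: 19/67 = 0.2836

Step 3 — cumulative fraction after k components = (λ_1 + ... + λ_k) / Σ λ:
  k = 1: 28/67 = 0.4179
  k = 2: (28 + 20)/67 = 48/67 = 0.7164
  k = 3: (28 + 20 + 19)/67 = 67/67 = 1

Summary (fraction, with percent):

explained: PC1 0.4179 (41.79%), PC2 0.2985 (29.85%), PC3 0.2836 (28.36%);  cumulative: 0.4179, 0.7164, 1


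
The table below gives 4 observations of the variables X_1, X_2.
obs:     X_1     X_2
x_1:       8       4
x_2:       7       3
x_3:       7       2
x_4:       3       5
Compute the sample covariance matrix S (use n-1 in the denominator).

Step 1 — column means:
  mean(X_1) = (8 + 7 + 7 + 3) / 4 = 25/4 = 6.25
  mean(X_2) = (4 + 3 + 2 + 5) / 4 = 14/4 = 3.5

Step 2 — sample covariance S[i,j] = (1/(n-1)) · Σ_k (x_{k,i} - mean_i) · (x_{k,j} - mean_j), with n-1 = 3.
  S[X_1,X_1] = ((1.75)·(1.75) + (0.75)·(0.75) + (0.75)·(0.75) + (-3.25)·(-3.25)) / 3 = 14.75/3 = 4.9167
  S[X_1,X_2] = ((1.75)·(0.5) + (0.75)·(-0.5) + (0.75)·(-1.5) + (-3.25)·(1.5)) / 3 = -5.5/3 = -1.8333
  S[X_2,X_2] = ((0.5)·(0.5) + (-0.5)·(-0.5) + (-1.5)·(-1.5) + (1.5)·(1.5)) / 3 = 5/3 = 1.6667

S is symmetric (S[j,i] = S[i,j]). Assembling:

S = [[4.9167, -1.8333],
 [-1.8333, 1.6667]]


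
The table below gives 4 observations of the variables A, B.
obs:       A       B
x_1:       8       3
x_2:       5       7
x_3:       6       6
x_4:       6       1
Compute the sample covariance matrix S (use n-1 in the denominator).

Step 1 — column means:
  mean(A) = (8 + 5 + 6 + 6) / 4 = 25/4 = 6.25
  mean(B) = (3 + 7 + 6 + 1) / 4 = 17/4 = 4.25

Step 2 — sample covariance S[i,j] = (1/(n-1)) · Σ_k (x_{k,i} - mean_i) · (x_{k,j} - mean_j), with n-1 = 3.
  S[A,A] = ((1.75)·(1.75) + (-1.25)·(-1.25) + (-0.25)·(-0.25) + (-0.25)·(-0.25)) / 3 = 4.75/3 = 1.5833
  S[A,B] = ((1.75)·(-1.25) + (-1.25)·(2.75) + (-0.25)·(1.75) + (-0.25)·(-3.25)) / 3 = -5.25/3 = -1.75
  S[B,B] = ((-1.25)·(-1.25) + (2.75)·(2.75) + (1.75)·(1.75) + (-3.25)·(-3.25)) / 3 = 22.75/3 = 7.5833

S is symmetric (S[j,i] = S[i,j]). Assembling:

S = [[1.5833, -1.75],
 [-1.75, 7.5833]]


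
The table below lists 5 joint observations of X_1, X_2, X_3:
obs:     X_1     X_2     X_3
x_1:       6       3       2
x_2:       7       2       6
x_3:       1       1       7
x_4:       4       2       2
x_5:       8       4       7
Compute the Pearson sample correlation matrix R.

Step 1 — column means:
  mean(X_1) = (6 + 7 + 1 + 4 + 8) / 5 = 26/5 = 5.2
  mean(X_2) = (3 + 2 + 1 + 2 + 4) / 5 = 12/5 = 2.4
  mean(X_3) = (2 + 6 + 7 + 2 + 7) / 5 = 24/5 = 4.8

Step 2 — sample variances and covariances s[i,j] = (1/(n-1)) · Σ_k (x_{k,i} - mean_i) · (x_{k,j} - mean_j), with n-1 = 4:
  s[X_1,X_1] = ((0.8)·(0.8) + (1.8)·(1.8) + (-4.2)·(-4.2) + (-1.2)·(-1.2) + (2.8)·(2.8)) / 4 = 30.8/4 = 7.7
  s[X_1,X_2] = ((0.8)·(0.6) + (1.8)·(-0.4) + (-4.2)·(-1.4) + (-1.2)·(-0.4) + (2.8)·(1.6)) / 4 = 10.6/4 = 2.65
  s[X_1,X_3] = ((0.8)·(-2.8) + (1.8)·(1.2) + (-4.2)·(2.2) + (-1.2)·(-2.8) + (2.8)·(2.2)) / 4 = 0.2/4 = 0.05
  s[X_2,X_2] = ((0.6)·(0.6) + (-0.4)·(-0.4) + (-1.4)·(-1.4) + (-0.4)·(-0.4) + (1.6)·(1.6)) / 4 = 5.2/4 = 1.3
  s[X_2,X_3] = ((0.6)·(-2.8) + (-0.4)·(1.2) + (-1.4)·(2.2) + (-0.4)·(-2.8) + (1.6)·(2.2)) / 4 = -0.6/4 = -0.15
  s[X_3,X_3] = ((-2.8)·(-2.8) + (1.2)·(1.2) + (2.2)·(2.2) + (-2.8)·(-2.8) + (2.2)·(2.2)) / 4 = 26.8/4 = 6.7
  Sample standard deviations s_i = √(s[i,i]):
  s(X_1) = √(7.7) = 2.7749
  s(X_2) = √(1.3) = 1.1402
  s(X_3) = √(6.7) = 2.5884

Step 3 — r_{ij} = s_{ij} / (s_i · s_j):
  r[X_1,X_1] = 1 (diagonal).
  r[X_1,X_2] = 2.65 / (2.7749 · 1.1402) = 2.65 / 3.1639 = 0.8376
  r[X_1,X_3] = 0.05 / (2.7749 · 2.5884) = 0.05 / 7.1826 = 0.007
  r[X_2,X_2] = 1 (diagonal).
  r[X_2,X_3] = -0.15 / (1.1402 · 2.5884) = -0.15 / 2.9513 = -0.0508
  r[X_3,X_3] = 1 (diagonal).

R is symmetric with unit diagonal. Assembling:

R = [[1, 0.8376, 0.007],
 [0.8376, 1, -0.0508],
 [0.007, -0.0508, 1]]


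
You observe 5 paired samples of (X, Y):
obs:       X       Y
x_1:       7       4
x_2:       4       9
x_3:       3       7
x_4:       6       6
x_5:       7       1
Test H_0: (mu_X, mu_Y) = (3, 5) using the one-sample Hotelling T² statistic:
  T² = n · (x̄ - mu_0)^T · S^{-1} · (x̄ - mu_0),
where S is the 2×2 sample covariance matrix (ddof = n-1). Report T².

Step 1 — sample mean vector:
  mean(X) = (7 + 4 + 3 + 6 + 7) / 5 = 27/5 = 5.4
  mean(Y) = (4 + 9 + 7 + 6 + 1) / 5 = 27/5 = 5.4
  x̄ = (5.4, 5.4),  deviation x̄ - mu_0 = (5.4, 5.4) - (3, 5) = (2.4, 0.4).

Step 2 — sample covariance matrix, S[i,j] = (1/(n-1)) · Σ_k (x_{k,i} - mean_i) · (x_{k,j} - mean_j), divisor n-1 = 4:
  S[X,X] = ((1.6)·(1.6) + (-1.4)·(-1.4) + (-2.4)·(-2.4) + (0.6)·(0.6) + (1.6)·(1.6)) / 4 = 13.2/4 = 3.3
  S[X,Y] = ((1.6)·(-1.4) + (-1.4)·(3.6) + (-2.4)·(1.6) + (0.6)·(0.6) + (1.6)·(-4.4)) / 4 = -17.8/4 = -4.45
  S[Y,Y] = ((-1.4)·(-1.4) + (3.6)·(3.6) + (1.6)·(1.6) + (0.6)·(0.6) + (-4.4)·(-4.4)) / 4 = 37.2/4 = 9.3
  S = [[3.3, -4.45],
 [-4.45, 9.3]].

Step 3 — invert S. det(S) = 3.3·9.3 - (-4.45)² = 10.8875.
  S^{-1} = (1/det) · [[d, -b], [-b, a]] = [[0.8542, 0.4087],
 [0.4087, 0.3031]].

Step 4 — quadratic form (x̄ - mu_0)^T · S^{-1} · (x̄ - mu_0):
  S^{-1} · (x̄ - mu_0) = (2.2135, 1.1022),
  (x̄ - mu_0)^T · [...] = (2.4)·(2.2135) + (0.4)·(1.1022) = 5.7534.

Step 5 — scale by n: T² = 5 · 5.7534 = 28.7669.

T² ≈ 28.7669


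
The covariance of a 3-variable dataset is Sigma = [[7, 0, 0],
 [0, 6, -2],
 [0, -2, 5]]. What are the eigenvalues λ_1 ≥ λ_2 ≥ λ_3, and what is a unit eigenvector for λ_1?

Step 1 — characteristic polynomial p(λ) = det(λI - Sigma) = λ³ - tr·λ² + c_1·λ - det, where tr = trace, c_1 = sum of the principal 2×2 minors, det = det(Sigma):
  tr = 7 + 6 + 5 = 18,
  c_1 = (7·6 - (0)²) + (7·5 - (0)²) + (6·5 - (-2)²) = 42 + 35 + 26 = 103,
  det = 7·(6·5 - (-2)²) - (0)·((0)·5 - (-2)·(0)) + (0)·((0)·(-2) - 6·(0)) = 7·(26) - (0)·(0) + (0)·(0) = 182.
  So p(λ) = λ³ - 18λ² + 103λ - 182.
Step 2 — look for an integer root (rational root theorem: any rational root is an integer divisor of 182). Testing λ = 7:
  p(7) = 343 - 882 + 721 - 182 = 0  ✓
  Dividing out (λ - 7): p(λ) = (λ - 7)(λ² - 11λ + 26).
Step 3 — remaining eigenvalues from the quadratic λ² - 11λ + 26 = 0:
  Δ = 11² - 4·26 = 121 - 104 = 17,  λ = (11 ± √17)/2 = (11 ± 4.1231)/2 ≈ 7.5616 or 3.4384.
  Sorted: λ_1 = 7.5616,  λ_2 = 7,  λ_3 = 3.4384  (check: sum = 18 = tr ✓).

Step 4 — unit eigenvector for λ_1 ≈ 7.5616: v spans the null space of (Sigma - λ_1 I), whose rows are
  r_1 = (-0.5616, 0, 0),  r_2 = (0, -1.5616, -2),  r_3 = (0, -2, -2.5616).
  v is orthogonal to every row, so take v ∝ r_1 × r_2 = ((0)·(-2) - (0)·(-1.5616), (0)·(0) - (-0.5616)·(-2), (-0.5616)·(-1.5616) - (0)·(0)) ≈ (0, -1.1231, 0.8769).
  Rescale (multiply by -1 so the first nonzero entry is positive): u = (0, 1.1231, -0.8769).
  ||u|| = √((0)² + (1.1231)² + (-0.8769)²) = √(2.0303) ≈ 1.4249,  v_1 = u/||u|| ≈ (0, 0.7882, -0.6154) (||v_1|| = 1).

λ_1 = 7.5616,  λ_2 = 7,  λ_3 = 3.4384;  v_1 ≈ (0, 0.7882, -0.6154)


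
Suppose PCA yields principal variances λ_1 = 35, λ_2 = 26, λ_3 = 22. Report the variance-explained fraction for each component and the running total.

Step 1 — total variance = trace(Sigma) = Σ λ_i = 35 + 26 + 22 = 83.

Step 2 — fraction explained by component i = λ_i / Σ λ:
  PC1: 35/83 = 0.4217
  PC2: 26/83 = 0.3133
  PC3: 22/83 = 0.2651

Step 3 — cumulative fraction after k components = (λ_1 + ... + λ_k) / Σ λ:
  k = 1: 35/83 = 0.4217
  k = 2: (35 + 26)/83 = 61/83 = 0.7349
  k = 3: (35 + 26 + 22)/83 = 83/83 = 1

Summary (fraction, with percent):

explained: PC1 0.4217 (42.17%), PC2 0.3133 (31.33%), PC3 0.2651 (26.51%);  cumulative: 0.4217, 0.7349, 1


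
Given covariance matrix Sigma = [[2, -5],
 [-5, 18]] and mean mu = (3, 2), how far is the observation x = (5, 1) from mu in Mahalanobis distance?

Step 1 — centre the observation: (x - mu) = (2, -1).

Step 2 — invert Sigma. det(Sigma) = 2·18 - (-5)² = 11.
  Sigma^{-1} = (1/det) · [[d, -b], [-b, a]] = [[1.6364, 0.4545],
 [0.4545, 0.1818]].

Step 3 — form the quadratic (x - mu)^T · Sigma^{-1} · (x - mu):
  Sigma^{-1} · (x - mu) = (2.8182, 0.7273).
  (x - mu)^T · [Sigma^{-1} · (x - mu)] = (2)·(2.8182) + (-1)·(0.7273) = 4.9091.

Step 4 — take square root: d = √(4.9091) ≈ 2.2156.

d(x, mu) = √(4.9091) ≈ 2.2156


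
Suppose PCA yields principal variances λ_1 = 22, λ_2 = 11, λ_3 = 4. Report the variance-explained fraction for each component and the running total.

Step 1 — total variance = trace(Sigma) = Σ λ_i = 22 + 11 + 4 = 37.

Step 2 — fraction explained by component i = λ_i / Σ λ:
  PC1: 22/37 = 0.5946
  PC2: 11/37 = 0.2973
  PC3: 4/37 = 0.1081

Step 3 — cumulative fraction after k components = (λ_1 + ... + λ_k) / Σ λ:
  k = 1: 22/37 = 0.5946
  k = 2: (22 + 11)/37 = 33/37 = 0.8919
  k = 3: (22 + 11 + 4)/37 = 37/37 = 1

Summary (fraction, with percent):

explained: PC1 0.5946 (59.46%), PC2 0.2973 (29.73%), PC3 0.1081 (10.81%);  cumulative: 0.5946, 0.8919, 1


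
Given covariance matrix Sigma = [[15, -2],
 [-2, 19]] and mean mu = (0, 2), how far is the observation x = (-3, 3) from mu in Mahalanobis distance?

Step 1 — centre the observation: (x - mu) = (-3, 1).

Step 2 — invert Sigma. det(Sigma) = 15·19 - (-2)² = 281.
  Sigma^{-1} = (1/det) · [[d, -b], [-b, a]] = [[0.0676, 0.0071],
 [0.0071, 0.0534]].

Step 3 — form the quadratic (x - mu)^T · Sigma^{-1} · (x - mu):
  Sigma^{-1} · (x - mu) = (-0.1957, 0.032).
  (x - mu)^T · [Sigma^{-1} · (x - mu)] = (-3)·(-0.1957) + (1)·(0.032) = 0.6192.

Step 4 — take square root: d = √(0.6192) ≈ 0.7869.

d(x, mu) = √(0.6192) ≈ 0.7869


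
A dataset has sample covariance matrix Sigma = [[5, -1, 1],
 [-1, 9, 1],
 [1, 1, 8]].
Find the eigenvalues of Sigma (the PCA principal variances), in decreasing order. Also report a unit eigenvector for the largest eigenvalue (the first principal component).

Step 1 — characteristic polynomial p(λ) = det(λI - Sigma) = λ³ - tr·λ² + c_1·λ - det, where tr = trace, c_1 = sum of the principal 2×2 minors, det = det(Sigma):
  tr = 5 + 9 + 8 = 22,
  c_1 = (5·9 - (-1)²) + (5·8 - (1)²) + (9·8 - (1)²) = 44 + 39 + 71 = 154,
  det = 5·(9·8 - (1)²) - (-1)·((-1)·8 - (1)·(1)) + (1)·((-1)·(1) - 9·(1)) = 5·(71) - (-1)·(-9) + (1)·(-10) = 336.
  So p(λ) = λ³ - 22λ² + 154λ - 336.
Step 2 — look for an integer root (rational root theorem: any rational root is an integer divisor of 336). Testing λ = 8:
  p(8) = 512 - 1408 + 1232 - 336 = 0  ✓
  Dividing out (λ - 8): p(λ) = (λ - 8)(λ² - 14λ + 42).
Step 3 — remaining eigenvalues from the quadratic λ² - 14λ + 42 = 0:
  Δ = 14² - 4·42 = 196 - 168 = 28,  λ = (14 ± √28)/2 = (14 ± 5.2915)/2 ≈ 9.6458 or 4.3542.
  Sorted: λ_1 = 9.6458,  λ_2 = 8,  λ_3 = 4.3542  (check: sum = 22 = tr ✓).

Step 4 — unit eigenvector for λ_1 ≈ 9.6458: v spans the null space of (Sigma - λ_1 I), whose rows are
  r_1 = (-4.6458, -1, 1),  r_2 = (-1, -0.6458, 1),  r_3 = (1, 1, -1.6458).
  v is orthogonal to every row, so take v ∝ r_1 × r_2 = ((-1)·(1) - (1)·(-0.6458), (1)·(-1) - (-4.6458)·(1), (-4.6458)·(-0.6458) - (-1)·(-1)) ≈ (-0.3542, 3.6458, 2).
  Rescale (multiply by -1 so the first nonzero entry is positive): u = (0.3542, -3.6458, -2).
  ||u|| = √((0.3542)² + (-3.6458)² + (-2)²) = √(17.417) ≈ 4.1734,  v_1 = u/||u|| ≈ (0.0849, -0.8736, -0.4792) (||v_1|| = 1).

λ_1 = 9.6458,  λ_2 = 8,  λ_3 = 4.3542;  v_1 ≈ (0.0849, -0.8736, -0.4792)


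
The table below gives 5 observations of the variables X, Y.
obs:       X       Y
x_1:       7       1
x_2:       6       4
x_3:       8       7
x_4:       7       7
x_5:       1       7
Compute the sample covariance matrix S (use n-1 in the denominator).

Step 1 — column means:
  mean(X) = (7 + 6 + 8 + 7 + 1) / 5 = 29/5 = 5.8
  mean(Y) = (1 + 4 + 7 + 7 + 7) / 5 = 26/5 = 5.2

Step 2 — sample covariance S[i,j] = (1/(n-1)) · Σ_k (x_{k,i} - mean_i) · (x_{k,j} - mean_j), with n-1 = 4.
  S[X,X] = ((1.2)·(1.2) + (0.2)·(0.2) + (2.2)·(2.2) + (1.2)·(1.2) + (-4.8)·(-4.8)) / 4 = 30.8/4 = 7.7
  S[X,Y] = ((1.2)·(-4.2) + (0.2)·(-1.2) + (2.2)·(1.8) + (1.2)·(1.8) + (-4.8)·(1.8)) / 4 = -7.8/4 = -1.95
  S[Y,Y] = ((-4.2)·(-4.2) + (-1.2)·(-1.2) + (1.8)·(1.8) + (1.8)·(1.8) + (1.8)·(1.8)) / 4 = 28.8/4 = 7.2

S is symmetric (S[j,i] = S[i,j]). Assembling:

S = [[7.7, -1.95],
 [-1.95, 7.2]]


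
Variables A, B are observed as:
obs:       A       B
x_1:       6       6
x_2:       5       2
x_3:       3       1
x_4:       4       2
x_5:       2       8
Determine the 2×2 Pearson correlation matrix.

Step 1 — column means:
  mean(A) = (6 + 5 + 3 + 4 + 2) / 5 = 20/5 = 4
  mean(B) = (6 + 2 + 1 + 2 + 8) / 5 = 19/5 = 3.8

Step 2 — sample variances and covariances s[i,j] = (1/(n-1)) · Σ_k (x_{k,i} - mean_i) · (x_{k,j} - mean_j), with n-1 = 4:
  s[A,A] = ((2)·(2) + (1)·(1) + (-1)·(-1) + (0)·(0) + (-2)·(-2)) / 4 = 10/4 = 2.5
  s[A,B] = ((2)·(2.2) + (1)·(-1.8) + (-1)·(-2.8) + (0)·(-1.8) + (-2)·(4.2)) / 4 = -3/4 = -0.75
  s[B,B] = ((2.2)·(2.2) + (-1.8)·(-1.8) + (-2.8)·(-2.8) + (-1.8)·(-1.8) + (4.2)·(4.2)) / 4 = 36.8/4 = 9.2
  Sample standard deviations s_i = √(s[i,i]):
  s(A) = √(2.5) = 1.5811
  s(B) = √(9.2) = 3.0332

Step 3 — r_{ij} = s_{ij} / (s_i · s_j):
  r[A,A] = 1 (diagonal).
  r[A,B] = -0.75 / (1.5811 · 3.0332) = -0.75 / 4.7958 = -0.1564
  r[B,B] = 1 (diagonal).

R is symmetric with unit diagonal. Assembling:

R = [[1, -0.1564],
 [-0.1564, 1]]


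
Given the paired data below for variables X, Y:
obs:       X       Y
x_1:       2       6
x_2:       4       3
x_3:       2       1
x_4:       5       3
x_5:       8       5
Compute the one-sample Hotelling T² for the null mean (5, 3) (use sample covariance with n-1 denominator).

Step 1 — sample mean vector:
  mean(X) = (2 + 4 + 2 + 5 + 8) / 5 = 21/5 = 4.2
  mean(Y) = (6 + 3 + 1 + 3 + 5) / 5 = 18/5 = 3.6
  x̄ = (4.2, 3.6),  deviation x̄ - mu_0 = (4.2, 3.6) - (5, 3) = (-0.8, 0.6).

Step 2 — sample covariance matrix, S[i,j] = (1/(n-1)) · Σ_k (x_{k,i} - mean_i) · (x_{k,j} - mean_j), divisor n-1 = 4:
  S[X,X] = ((-2.2)·(-2.2) + (-0.2)·(-0.2) + (-2.2)·(-2.2) + (0.8)·(0.8) + (3.8)·(3.8)) / 4 = 24.8/4 = 6.2
  S[X,Y] = ((-2.2)·(2.4) + (-0.2)·(-0.6) + (-2.2)·(-2.6) + (0.8)·(-0.6) + (3.8)·(1.4)) / 4 = 5.4/4 = 1.35
  S[Y,Y] = ((2.4)·(2.4) + (-0.6)·(-0.6) + (-2.6)·(-2.6) + (-0.6)·(-0.6) + (1.4)·(1.4)) / 4 = 15.2/4 = 3.8
  S = [[6.2, 1.35],
 [1.35, 3.8]].

Step 3 — invert S. det(S) = 6.2·3.8 - (1.35)² = 21.7375.
  S^{-1} = (1/det) · [[d, -b], [-b, a]] = [[0.1748, -0.0621],
 [-0.0621, 0.2852]].

Step 4 — quadratic form (x̄ - mu_0)^T · S^{-1} · (x̄ - mu_0):
  S^{-1} · (x̄ - mu_0) = (-0.1771, 0.2208),
  (x̄ - mu_0)^T · [...] = (-0.8)·(-0.1771) + (0.6)·(0.2208) = 0.2742.

Step 5 — scale by n: T² = 5 · 0.2742 = 1.3709.

T² ≈ 1.3709


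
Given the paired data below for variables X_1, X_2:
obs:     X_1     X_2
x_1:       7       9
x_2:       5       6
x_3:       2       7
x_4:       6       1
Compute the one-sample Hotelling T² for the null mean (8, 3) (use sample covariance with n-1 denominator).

Step 1 — sample mean vector:
  mean(X_1) = (7 + 5 + 2 + 6) / 4 = 20/4 = 5
  mean(X_2) = (9 + 6 + 7 + 1) / 4 = 23/4 = 5.75
  x̄ = (5, 5.75),  deviation x̄ - mu_0 = (5, 5.75) - (8, 3) = (-3, 2.75).

Step 2 — sample covariance matrix, S[i,j] = (1/(n-1)) · Σ_k (x_{k,i} - mean_i) · (x_{k,j} - mean_j), divisor n-1 = 3:
  S[X_1,X_1] = ((2)·(2) + (0)·(0) + (-3)·(-3) + (1)·(1)) / 3 = 14/3 = 4.6667
  S[X_1,X_2] = ((2)·(3.25) + (0)·(0.25) + (-3)·(1.25) + (1)·(-4.75)) / 3 = -2/3 = -0.6667
  S[X_2,X_2] = ((3.25)·(3.25) + (0.25)·(0.25) + (1.25)·(1.25) + (-4.75)·(-4.75)) / 3 = 34.75/3 = 11.5833
  S = [[4.6667, -0.6667],
 [-0.6667, 11.5833]].

Step 3 — invert S. det(S) = 4.6667·11.5833 - (-0.6667)² = 53.6111.
  S^{-1} = (1/det) · [[d, -b], [-b, a]] = [[0.2161, 0.0124],
 [0.0124, 0.087]].

Step 4 — quadratic form (x̄ - mu_0)^T · S^{-1} · (x̄ - mu_0):
  S^{-1} · (x̄ - mu_0) = (-0.614, 0.2021),
  (x̄ - mu_0)^T · [...] = (-3)·(-0.614) + (2.75)·(0.2021) = 2.3977.

Step 5 — scale by n: T² = 4 · 2.3977 = 9.5907.

T² ≈ 9.5907


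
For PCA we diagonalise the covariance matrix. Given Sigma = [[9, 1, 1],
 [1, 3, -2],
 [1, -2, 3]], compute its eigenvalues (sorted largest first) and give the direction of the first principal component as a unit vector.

Step 1 — characteristic polynomial p(λ) = det(λI - Sigma) = λ³ - tr·λ² + c_1·λ - det, where tr = trace, c_1 = sum of the principal 2×2 minors, det = det(Sigma):
  tr = 9 + 3 + 3 = 15,
  c_1 = (9·3 - (1)²) + (9·3 - (1)²) + (3·3 - (-2)²) = 26 + 26 + 5 = 57,
  det = 9·(3·3 - (-2)²) - (1)·((1)·3 - (-2)·(1)) + (1)·((1)·(-2) - 3·(1)) = 9·(5) - (1)·(5) + (1)·(-5) = 35.
  So p(λ) = λ³ - 15λ² + 57λ - 35.
Step 2 — look for an integer root (rational root theorem: any rational root is an integer divisor of 35). Testing λ = 5:
  p(5) = 125 - 375 + 285 - 35 = 0  ✓
  Dividing out (λ - 5): p(λ) = (λ - 5)(λ² - 10λ + 7).
Step 3 — remaining eigenvalues from the quadratic λ² - 10λ + 7 = 0:
  Δ = 10² - 4·7 = 100 - 28 = 72,  λ = (10 ± √72)/2 = (10 ± 8.4853)/2 ≈ 9.2426 or 0.7574.
  Sorted: λ_1 = 9.2426,  λ_2 = 5,  λ_3 = 0.7574  (check: sum = 15 = tr ✓).

Step 4 — unit eigenvector for λ_1 ≈ 9.2426: v spans the null space of (Sigma - λ_1 I), whose rows are
  r_1 = (-0.2426, 1, 1),  r_2 = (1, -6.2426, -2),  r_3 = (1, -2, -6.2426).
  v is orthogonal to every row, so take v ∝ r_1 × r_2 = ((1)·(-2) - (1)·(-6.2426), (1)·(1) - (-0.2426)·(-2), (-0.2426)·(-6.2426) - (1)·(1)) ≈ (4.2426, 0.5147, 0.5147).
  Let u = (4.2426, 0.5147, 0.5147).
  ||u|| = √((4.2426)² + (0.5147)² + (0.5147)²) = √(18.5299) ≈ 4.3046,  v_1 = u/||u|| ≈ (0.9856, 0.1196, 0.1196) (||v_1|| = 1).

λ_1 = 9.2426,  λ_2 = 5,  λ_3 = 0.7574;  v_1 ≈ (0.9856, 0.1196, 0.1196)


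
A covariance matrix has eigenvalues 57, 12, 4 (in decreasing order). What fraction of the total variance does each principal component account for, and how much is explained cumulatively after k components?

Step 1 — total variance = trace(Sigma) = Σ λ_i = 57 + 12 + 4 = 73.

Step 2 — fraction explained by component i = λ_i / Σ λ:
  PC1: 57/73 = 0.7808
  PC2: 12/73 = 0.1644
  PC3: 4/73 = 0.0548

Step 3 — cumulative fraction after k components = (λ_1 + ... + λ_k) / Σ λ:
  k = 1: 57/73 = 0.7808
  k = 2: (57 + 12)/73 = 69/73 = 0.9452
  k = 3: (57 + 12 + 4)/73 = 73/73 = 1

Summary (fraction, with percent):

explained: PC1 0.7808 (78.08%), PC2 0.1644 (16.44%), PC3 0.0548 (5.48%);  cumulative: 0.7808, 0.9452, 1


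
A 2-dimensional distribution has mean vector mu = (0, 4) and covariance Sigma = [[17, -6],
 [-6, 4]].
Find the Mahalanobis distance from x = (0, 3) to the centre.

Step 1 — centre the observation: (x - mu) = (0, -1).

Step 2 — invert Sigma. det(Sigma) = 17·4 - (-6)² = 32.
  Sigma^{-1} = (1/det) · [[d, -b], [-b, a]] = [[0.125, 0.1875],
 [0.1875, 0.5312]].

Step 3 — form the quadratic (x - mu)^T · Sigma^{-1} · (x - mu):
  Sigma^{-1} · (x - mu) = (-0.1875, -0.5312).
  (x - mu)^T · [Sigma^{-1} · (x - mu)] = (0)·(-0.1875) + (-1)·(-0.5312) = 0.5312.

Step 4 — take square root: d = √(0.5312) ≈ 0.7289.

d(x, mu) = √(0.5312) ≈ 0.7289


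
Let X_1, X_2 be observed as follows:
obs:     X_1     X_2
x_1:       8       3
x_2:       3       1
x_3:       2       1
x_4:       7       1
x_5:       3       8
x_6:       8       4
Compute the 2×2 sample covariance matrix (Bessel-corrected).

Step 1 — column means:
  mean(X_1) = (8 + 3 + 2 + 7 + 3 + 8) / 6 = 31/6 = 5.1667
  mean(X_2) = (3 + 1 + 1 + 1 + 8 + 4) / 6 = 18/6 = 3

Step 2 — sample covariance S[i,j] = (1/(n-1)) · Σ_k (x_{k,i} - mean_i) · (x_{k,j} - mean_j), with n-1 = 5.
  S[X_1,X_1] = ((2.8333)·(2.8333) + (-2.1667)·(-2.1667) + (-3.1667)·(-3.1667) + (1.8333)·(1.8333) + (-2.1667)·(-2.1667) + (2.8333)·(2.8333)) / 5 = 38.8333/5 = 7.7667
  S[X_1,X_2] = ((2.8333)·(0) + (-2.1667)·(-2) + (-3.1667)·(-2) + (1.8333)·(-2) + (-2.1667)·(5) + (2.8333)·(1)) / 5 = -1/5 = -0.2
  S[X_2,X_2] = ((0)·(0) + (-2)·(-2) + (-2)·(-2) + (-2)·(-2) + (5)·(5) + (1)·(1)) / 5 = 38/5 = 7.6

S is symmetric (S[j,i] = S[i,j]). Assembling:

S = [[7.7667, -0.2],
 [-0.2, 7.6]]


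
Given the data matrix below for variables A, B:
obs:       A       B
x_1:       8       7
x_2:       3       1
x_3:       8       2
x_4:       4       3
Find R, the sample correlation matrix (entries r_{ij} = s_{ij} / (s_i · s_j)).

Step 1 — column means:
  mean(A) = (8 + 3 + 8 + 4) / 4 = 23/4 = 5.75
  mean(B) = (7 + 1 + 2 + 3) / 4 = 13/4 = 3.25

Step 2 — sample variances and covariances s[i,j] = (1/(n-1)) · Σ_k (x_{k,i} - mean_i) · (x_{k,j} - mean_j), with n-1 = 3:
  s[A,A] = ((2.25)·(2.25) + (-2.75)·(-2.75) + (2.25)·(2.25) + (-1.75)·(-1.75)) / 3 = 20.75/3 = 6.9167
  s[A,B] = ((2.25)·(3.75) + (-2.75)·(-2.25) + (2.25)·(-1.25) + (-1.75)·(-0.25)) / 3 = 12.25/3 = 4.0833
  s[B,B] = ((3.75)·(3.75) + (-2.25)·(-2.25) + (-1.25)·(-1.25) + (-0.25)·(-0.25)) / 3 = 20.75/3 = 6.9167
  Sample standard deviations s_i = √(s[i,i]):
  s(A) = √(6.9167) = 2.63
  s(B) = √(6.9167) = 2.63

Step 3 — r_{ij} = s_{ij} / (s_i · s_j):
  r[A,A] = 1 (diagonal).
  r[A,B] = 4.0833 / (2.63 · 2.63) = 4.0833 / 6.9167 = 0.5904
  r[B,B] = 1 (diagonal).

R is symmetric with unit diagonal. Assembling:

R = [[1, 0.5904],
 [0.5904, 1]]


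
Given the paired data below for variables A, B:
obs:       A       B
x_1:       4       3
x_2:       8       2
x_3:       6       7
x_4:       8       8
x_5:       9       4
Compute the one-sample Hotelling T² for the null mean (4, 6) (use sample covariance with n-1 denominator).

Step 1 — sample mean vector:
  mean(A) = (4 + 8 + 6 + 8 + 9) / 5 = 35/5 = 7
  mean(B) = (3 + 2 + 7 + 8 + 4) / 5 = 24/5 = 4.8
  x̄ = (7, 4.8),  deviation x̄ - mu_0 = (7, 4.8) - (4, 6) = (3, -1.2).

Step 2 — sample covariance matrix, S[i,j] = (1/(n-1)) · Σ_k (x_{k,i} - mean_i) · (x_{k,j} - mean_j), divisor n-1 = 4:
  S[A,A] = ((-3)·(-3) + (1)·(1) + (-1)·(-1) + (1)·(1) + (2)·(2)) / 4 = 16/4 = 4
  S[A,B] = ((-3)·(-1.8) + (1)·(-2.8) + (-1)·(2.2) + (1)·(3.2) + (2)·(-0.8)) / 4 = 2/4 = 0.5
  S[B,B] = ((-1.8)·(-1.8) + (-2.8)·(-2.8) + (2.2)·(2.2) + (3.2)·(3.2) + (-0.8)·(-0.8)) / 4 = 26.8/4 = 6.7
  S = [[4, 0.5],
 [0.5, 6.7]].

Step 3 — invert S. det(S) = 4·6.7 - (0.5)² = 26.55.
  S^{-1} = (1/det) · [[d, -b], [-b, a]] = [[0.2524, -0.0188],
 [-0.0188, 0.1507]].

Step 4 — quadratic form (x̄ - mu_0)^T · S^{-1} · (x̄ - mu_0):
  S^{-1} · (x̄ - mu_0) = (0.7797, -0.2373),
  (x̄ - mu_0)^T · [...] = (3)·(0.7797) + (-1.2)·(-0.2373) = 2.6237.

Step 5 — scale by n: T² = 5 · 2.6237 = 13.1186.

T² ≈ 13.1186


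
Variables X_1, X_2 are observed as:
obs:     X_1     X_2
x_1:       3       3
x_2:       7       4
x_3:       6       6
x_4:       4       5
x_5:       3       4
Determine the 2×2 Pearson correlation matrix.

Step 1 — column means:
  mean(X_1) = (3 + 7 + 6 + 4 + 3) / 5 = 23/5 = 4.6
  mean(X_2) = (3 + 4 + 6 + 5 + 4) / 5 = 22/5 = 4.4

Step 2 — sample variances and covariances s[i,j] = (1/(n-1)) · Σ_k (x_{k,i} - mean_i) · (x_{k,j} - mean_j), with n-1 = 4:
  s[X_1,X_1] = ((-1.6)·(-1.6) + (2.4)·(2.4) + (1.4)·(1.4) + (-0.6)·(-0.6) + (-1.6)·(-1.6)) / 4 = 13.2/4 = 3.3
  s[X_1,X_2] = ((-1.6)·(-1.4) + (2.4)·(-0.4) + (1.4)·(1.6) + (-0.6)·(0.6) + (-1.6)·(-0.4)) / 4 = 3.8/4 = 0.95
  s[X_2,X_2] = ((-1.4)·(-1.4) + (-0.4)·(-0.4) + (1.6)·(1.6) + (0.6)·(0.6) + (-0.4)·(-0.4)) / 4 = 5.2/4 = 1.3
  Sample standard deviations s_i = √(s[i,i]):
  s(X_1) = √(3.3) = 1.8166
  s(X_2) = √(1.3) = 1.1402

Step 3 — r_{ij} = s_{ij} / (s_i · s_j):
  r[X_1,X_1] = 1 (diagonal).
  r[X_1,X_2] = 0.95 / (1.8166 · 1.1402) = 0.95 / 2.0712 = 0.4587
  r[X_2,X_2] = 1 (diagonal).

R is symmetric with unit diagonal. Assembling:

R = [[1, 0.4587],
 [0.4587, 1]]


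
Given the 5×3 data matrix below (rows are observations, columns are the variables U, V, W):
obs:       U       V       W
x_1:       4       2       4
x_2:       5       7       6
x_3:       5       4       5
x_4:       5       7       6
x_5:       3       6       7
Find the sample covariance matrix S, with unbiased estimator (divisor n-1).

Step 1 — column means:
  mean(U) = (4 + 5 + 5 + 5 + 3) / 5 = 22/5 = 4.4
  mean(V) = (2 + 7 + 4 + 7 + 6) / 5 = 26/5 = 5.2
  mean(W) = (4 + 6 + 5 + 6 + 7) / 5 = 28/5 = 5.6

Step 2 — sample covariance S[i,j] = (1/(n-1)) · Σ_k (x_{k,i} - mean_i) · (x_{k,j} - mean_j), with n-1 = 4.
  S[U,U] = ((-0.4)·(-0.4) + (0.6)·(0.6) + (0.6)·(0.6) + (0.6)·(0.6) + (-1.4)·(-1.4)) / 4 = 3.2/4 = 0.8
  S[U,V] = ((-0.4)·(-3.2) + (0.6)·(1.8) + (0.6)·(-1.2) + (0.6)·(1.8) + (-1.4)·(0.8)) / 4 = 1.6/4 = 0.4
  S[U,W] = ((-0.4)·(-1.6) + (0.6)·(0.4) + (0.6)·(-0.6) + (0.6)·(0.4) + (-1.4)·(1.4)) / 4 = -1.2/4 = -0.3
  S[V,V] = ((-3.2)·(-3.2) + (1.8)·(1.8) + (-1.2)·(-1.2) + (1.8)·(1.8) + (0.8)·(0.8)) / 4 = 18.8/4 = 4.7
  S[V,W] = ((-3.2)·(-1.6) + (1.8)·(0.4) + (-1.2)·(-0.6) + (1.8)·(0.4) + (0.8)·(1.4)) / 4 = 8.4/4 = 2.1
  S[W,W] = ((-1.6)·(-1.6) + (0.4)·(0.4) + (-0.6)·(-0.6) + (0.4)·(0.4) + (1.4)·(1.4)) / 4 = 5.2/4 = 1.3

S is symmetric (S[j,i] = S[i,j]). Assembling:

S = [[0.8, 0.4, -0.3],
 [0.4, 4.7, 2.1],
 [-0.3, 2.1, 1.3]]


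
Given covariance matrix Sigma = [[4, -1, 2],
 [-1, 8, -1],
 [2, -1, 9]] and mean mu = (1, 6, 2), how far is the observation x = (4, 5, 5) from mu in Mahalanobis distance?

Step 1 — centre the observation: (x - mu) = (3, -1, 3).

Step 2 — invert Sigma (cofactor / det for 3×3, or solve directly):
  Sigma^{-1} = [[0.2874, 0.0283, -0.0607],
 [0.0283, 0.1296, 0.0081],
 [-0.0607, 0.0081, 0.1255]].

Step 3 — form the quadratic (x - mu)^T · Sigma^{-1} · (x - mu):
  Sigma^{-1} · (x - mu) = (0.6518, -0.0202, 0.1862).
  (x - mu)^T · [Sigma^{-1} · (x - mu)] = (3)·(0.6518) + (-1)·(-0.0202) + (3)·(0.1862) = 2.5344.

Step 4 — take square root: d = √(2.5344) ≈ 1.592.

d(x, mu) = √(2.5344) ≈ 1.592


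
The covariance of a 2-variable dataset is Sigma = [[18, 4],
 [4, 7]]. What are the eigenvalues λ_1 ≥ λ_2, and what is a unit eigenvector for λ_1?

Step 1 — characteristic polynomial of 2×2 Sigma:
  det(Sigma - λI) = λ² - trace · λ + det = 0.
  trace = 18 + 7 = 25, det = 18·7 - (4)² = 110.
Step 2 — discriminant:
  Δ = trace² - 4·det = 625 - 440 = 185.
Step 3 — eigenvalues:
  λ = (trace ± √Δ)/2 = (25 ± 13.6015)/2,
  λ_1 = 19.3007,  λ_2 = 5.6993.

Step 4 — unit eigenvector for λ_1: solve (Sigma - λ_1 I)v = 0. First row:
  (18 - 19.3007)·v_x + (4)·v_y = 0, i.e. (-1.3007)·v_x + (4)·v_y = 0,
  so v ∝ (b, λ_1 - a) = (4, 1.3007) = u.
  ||u|| = √((4)² + (1.3007)²) = √(17.6919) ≈ 4.2062,
  v_1 = u/||u|| ≈ (0.951, 0.3092) (||v_1|| = 1).

λ_1 = 19.3007,  λ_2 = 5.6993;  v_1 ≈ (0.951, 0.3092)


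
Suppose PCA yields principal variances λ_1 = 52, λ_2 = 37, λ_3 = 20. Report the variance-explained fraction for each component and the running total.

Step 1 — total variance = trace(Sigma) = Σ λ_i = 52 + 37 + 20 = 109.

Step 2 — fraction explained by component i = λ_i / Σ λ:
  PC1: 52/109 = 0.4771
  PC2: 37/109 = 0.3394
  PC3: 20/109 = 0.1835

Step 3 — cumulative fraction after k components = (λ_1 + ... + λ_k) / Σ λ:
  k = 1: 52/109 = 0.4771
  k = 2: (52 + 37)/109 = 89/109 = 0.8165
  k = 3: (52 + 37 + 20)/109 = 109/109 = 1

Summary (fraction, with percent):

explained: PC1 0.4771 (47.71%), PC2 0.3394 (33.94%), PC3 0.1835 (18.35%);  cumulative: 0.4771, 0.8165, 1


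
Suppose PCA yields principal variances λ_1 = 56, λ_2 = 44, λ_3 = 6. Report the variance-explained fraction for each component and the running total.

Step 1 — total variance = trace(Sigma) = Σ λ_i = 56 + 44 + 6 = 106.

Step 2 — fraction explained by component i = λ_i / Σ λ:
  PC1: 56/106 = 0.5283
  PC2: 44/106 = 0.4151
  PC3: 6/106 = 0.0566

Step 3 — cumulative fraction after k components = (λ_1 + ... + λ_k) / Σ λ:
  k = 1: 56/106 = 0.5283
  k = 2: (56 + 44)/106 = 100/106 = 0.9434
  k = 3: (56 + 44 + 6)/106 = 106/106 = 1

Summary (fraction, with percent):

explained: PC1 0.5283 (52.83%), PC2 0.4151 (41.51%), PC3 0.0566 (5.66%);  cumulative: 0.5283, 0.9434, 1


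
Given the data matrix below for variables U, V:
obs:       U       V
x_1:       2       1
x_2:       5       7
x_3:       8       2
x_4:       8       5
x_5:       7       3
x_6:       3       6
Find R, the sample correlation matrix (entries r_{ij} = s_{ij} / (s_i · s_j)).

Step 1 — column means:
  mean(U) = (2 + 5 + 8 + 8 + 7 + 3) / 6 = 33/6 = 5.5
  mean(V) = (1 + 7 + 2 + 5 + 3 + 6) / 6 = 24/6 = 4

Step 2 — sample variances and covariances s[i,j] = (1/(n-1)) · Σ_k (x_{k,i} - mean_i) · (x_{k,j} - mean_j), with n-1 = 5:
  s[U,U] = ((-3.5)·(-3.5) + (-0.5)·(-0.5) + (2.5)·(2.5) + (2.5)·(2.5) + (1.5)·(1.5) + (-2.5)·(-2.5)) / 5 = 33.5/5 = 6.7
  s[U,V] = ((-3.5)·(-3) + (-0.5)·(3) + (2.5)·(-2) + (2.5)·(1) + (1.5)·(-1) + (-2.5)·(2)) / 5 = 0/5 = 0
  s[V,V] = ((-3)·(-3) + (3)·(3) + (-2)·(-2) + (1)·(1) + (-1)·(-1) + (2)·(2)) / 5 = 28/5 = 5.6
  Sample standard deviations s_i = √(s[i,i]):
  s(U) = √(6.7) = 2.5884
  s(V) = √(5.6) = 2.3664

Step 3 — r_{ij} = s_{ij} / (s_i · s_j):
  r[U,U] = 1 (diagonal).
  r[U,V] = 0 / (2.5884 · 2.3664) = 0 / 6.1254 = 0
  r[V,V] = 1 (diagonal).

R is symmetric with unit diagonal. Assembling:

R = [[1, 0],
 [0, 1]]
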